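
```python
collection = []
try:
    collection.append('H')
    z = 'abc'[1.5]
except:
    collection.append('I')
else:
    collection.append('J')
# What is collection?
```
['H', 'I']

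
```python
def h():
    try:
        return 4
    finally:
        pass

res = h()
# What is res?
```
4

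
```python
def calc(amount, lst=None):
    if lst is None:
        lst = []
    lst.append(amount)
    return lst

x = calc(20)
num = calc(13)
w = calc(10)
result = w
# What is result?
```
[10]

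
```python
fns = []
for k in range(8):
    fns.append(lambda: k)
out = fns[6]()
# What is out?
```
7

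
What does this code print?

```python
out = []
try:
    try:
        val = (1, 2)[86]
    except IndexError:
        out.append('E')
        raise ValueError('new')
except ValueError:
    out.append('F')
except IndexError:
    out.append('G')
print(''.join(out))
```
EF

New ValueError raised, caught by outer ValueError handler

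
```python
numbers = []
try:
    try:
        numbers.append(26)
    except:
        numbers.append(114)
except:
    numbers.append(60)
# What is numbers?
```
[26]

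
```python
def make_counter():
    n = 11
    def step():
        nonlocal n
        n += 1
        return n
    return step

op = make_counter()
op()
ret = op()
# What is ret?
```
13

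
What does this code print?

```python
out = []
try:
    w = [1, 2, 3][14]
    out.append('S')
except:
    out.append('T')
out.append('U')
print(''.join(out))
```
TU

Exception raised in try, caught by bare except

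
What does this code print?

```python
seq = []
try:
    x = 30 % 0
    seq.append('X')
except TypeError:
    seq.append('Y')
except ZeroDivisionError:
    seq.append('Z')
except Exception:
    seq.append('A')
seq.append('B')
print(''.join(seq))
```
ZB

ZeroDivisionError matches before generic Exception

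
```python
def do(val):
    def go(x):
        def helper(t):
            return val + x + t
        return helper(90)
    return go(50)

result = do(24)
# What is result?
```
164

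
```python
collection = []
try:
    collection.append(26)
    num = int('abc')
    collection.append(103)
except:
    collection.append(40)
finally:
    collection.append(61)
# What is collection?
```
[26, 40, 61]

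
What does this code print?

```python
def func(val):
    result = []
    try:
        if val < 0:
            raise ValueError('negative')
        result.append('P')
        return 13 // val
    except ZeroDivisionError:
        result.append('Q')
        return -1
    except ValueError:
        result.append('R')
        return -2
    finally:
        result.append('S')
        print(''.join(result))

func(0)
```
PQS

val=0 causes ZeroDivisionError, caught, finally prints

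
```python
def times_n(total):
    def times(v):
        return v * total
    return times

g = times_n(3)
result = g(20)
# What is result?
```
60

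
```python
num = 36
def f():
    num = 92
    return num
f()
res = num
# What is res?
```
36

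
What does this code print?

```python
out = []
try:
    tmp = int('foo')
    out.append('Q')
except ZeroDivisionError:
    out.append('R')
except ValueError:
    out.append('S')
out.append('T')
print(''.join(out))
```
ST

ValueError is caught by its specific handler, not ZeroDivisionError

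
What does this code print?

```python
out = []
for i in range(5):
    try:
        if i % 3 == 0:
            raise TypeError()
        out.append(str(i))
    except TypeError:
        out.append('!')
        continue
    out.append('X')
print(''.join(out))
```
!1X2X!4X

continue in except skips rest of loop body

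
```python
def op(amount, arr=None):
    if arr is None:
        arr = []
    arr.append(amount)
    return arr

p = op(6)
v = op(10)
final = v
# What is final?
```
[10]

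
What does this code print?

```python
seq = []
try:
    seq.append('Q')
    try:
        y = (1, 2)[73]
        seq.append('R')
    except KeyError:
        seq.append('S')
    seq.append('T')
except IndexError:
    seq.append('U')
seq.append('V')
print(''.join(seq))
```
QUV

Inner handler doesn't match, propagates to outer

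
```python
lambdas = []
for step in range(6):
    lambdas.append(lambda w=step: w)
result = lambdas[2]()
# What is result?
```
2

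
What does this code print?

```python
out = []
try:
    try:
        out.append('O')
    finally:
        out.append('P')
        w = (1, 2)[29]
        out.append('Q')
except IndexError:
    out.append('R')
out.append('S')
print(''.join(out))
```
OPRS

Exception in inner finally caught by outer except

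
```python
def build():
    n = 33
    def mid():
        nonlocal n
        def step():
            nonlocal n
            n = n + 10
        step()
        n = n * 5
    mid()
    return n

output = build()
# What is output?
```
215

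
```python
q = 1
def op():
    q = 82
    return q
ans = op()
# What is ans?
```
82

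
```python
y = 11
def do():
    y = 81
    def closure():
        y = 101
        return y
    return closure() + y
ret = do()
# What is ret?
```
182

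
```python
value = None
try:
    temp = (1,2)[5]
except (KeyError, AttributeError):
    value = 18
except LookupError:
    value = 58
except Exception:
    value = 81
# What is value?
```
58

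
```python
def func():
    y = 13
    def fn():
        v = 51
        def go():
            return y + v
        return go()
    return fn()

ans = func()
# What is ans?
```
64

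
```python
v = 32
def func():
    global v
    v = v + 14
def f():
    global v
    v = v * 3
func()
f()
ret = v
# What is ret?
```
138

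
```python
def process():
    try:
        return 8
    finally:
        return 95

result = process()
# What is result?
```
95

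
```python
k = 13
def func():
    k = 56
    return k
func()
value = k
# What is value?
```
13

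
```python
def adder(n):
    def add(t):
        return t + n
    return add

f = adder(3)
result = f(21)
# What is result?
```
24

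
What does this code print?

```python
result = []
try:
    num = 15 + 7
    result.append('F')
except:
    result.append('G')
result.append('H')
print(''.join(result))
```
FH

No exception, try block completes normally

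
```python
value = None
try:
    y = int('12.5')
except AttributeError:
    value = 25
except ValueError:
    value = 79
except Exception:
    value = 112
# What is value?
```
79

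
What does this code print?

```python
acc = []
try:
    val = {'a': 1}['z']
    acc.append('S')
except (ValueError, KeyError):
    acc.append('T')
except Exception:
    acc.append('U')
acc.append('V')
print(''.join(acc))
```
TV

KeyError matches tuple containing it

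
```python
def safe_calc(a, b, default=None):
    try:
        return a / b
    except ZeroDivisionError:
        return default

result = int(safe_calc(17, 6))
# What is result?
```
2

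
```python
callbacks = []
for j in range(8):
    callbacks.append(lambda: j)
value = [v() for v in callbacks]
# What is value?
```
[7, 7, 7, 7, 7, 7, 7, 7]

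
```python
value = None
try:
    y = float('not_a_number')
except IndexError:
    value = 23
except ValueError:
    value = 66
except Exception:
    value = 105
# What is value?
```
66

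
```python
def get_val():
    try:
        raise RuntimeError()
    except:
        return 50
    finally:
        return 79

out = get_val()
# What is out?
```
79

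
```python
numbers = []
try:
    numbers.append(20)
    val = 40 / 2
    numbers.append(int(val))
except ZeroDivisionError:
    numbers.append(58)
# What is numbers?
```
[20, 20]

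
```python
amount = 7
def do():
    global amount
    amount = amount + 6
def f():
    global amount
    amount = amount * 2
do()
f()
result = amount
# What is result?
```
26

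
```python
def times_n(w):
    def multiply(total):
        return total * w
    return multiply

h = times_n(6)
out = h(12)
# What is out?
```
72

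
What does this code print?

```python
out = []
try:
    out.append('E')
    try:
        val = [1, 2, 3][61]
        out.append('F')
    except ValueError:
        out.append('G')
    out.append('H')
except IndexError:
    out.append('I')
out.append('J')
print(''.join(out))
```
EIJ

Inner handler doesn't match, propagates to outer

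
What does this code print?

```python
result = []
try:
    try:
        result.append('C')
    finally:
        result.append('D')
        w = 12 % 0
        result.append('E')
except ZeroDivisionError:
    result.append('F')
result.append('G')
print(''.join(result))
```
CDFG

Exception in inner finally caught by outer except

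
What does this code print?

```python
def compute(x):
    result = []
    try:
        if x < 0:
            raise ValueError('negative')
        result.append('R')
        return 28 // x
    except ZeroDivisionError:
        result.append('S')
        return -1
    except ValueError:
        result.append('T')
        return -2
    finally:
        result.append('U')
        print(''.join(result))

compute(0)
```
RSU

x=0 causes ZeroDivisionError, caught, finally prints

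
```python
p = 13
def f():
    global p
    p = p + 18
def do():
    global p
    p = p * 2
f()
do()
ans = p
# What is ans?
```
62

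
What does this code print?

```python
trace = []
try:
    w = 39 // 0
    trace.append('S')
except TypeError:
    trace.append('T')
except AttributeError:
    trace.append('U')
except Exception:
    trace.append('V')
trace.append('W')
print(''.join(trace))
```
VW

ZeroDivisionError not specifically caught, falls to Exception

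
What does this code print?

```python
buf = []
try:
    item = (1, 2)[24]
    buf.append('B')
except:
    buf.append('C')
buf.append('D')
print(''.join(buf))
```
CD

Exception raised in try, caught by bare except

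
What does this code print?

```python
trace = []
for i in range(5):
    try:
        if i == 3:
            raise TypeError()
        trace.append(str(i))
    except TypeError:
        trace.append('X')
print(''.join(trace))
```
012X4

Exception on i=3 caught, loop continues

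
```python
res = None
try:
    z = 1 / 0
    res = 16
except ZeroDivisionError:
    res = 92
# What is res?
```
92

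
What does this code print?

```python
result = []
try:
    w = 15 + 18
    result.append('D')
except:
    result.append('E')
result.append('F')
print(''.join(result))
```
DF

No exception, try block completes normally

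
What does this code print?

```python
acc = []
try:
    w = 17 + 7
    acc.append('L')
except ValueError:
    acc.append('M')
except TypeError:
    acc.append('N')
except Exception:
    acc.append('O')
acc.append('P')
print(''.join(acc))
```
LP

No exception, try block completes normally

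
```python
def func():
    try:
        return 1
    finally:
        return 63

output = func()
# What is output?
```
63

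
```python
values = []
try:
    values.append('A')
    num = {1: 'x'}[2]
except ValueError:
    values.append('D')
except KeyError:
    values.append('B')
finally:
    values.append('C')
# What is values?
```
['A', 'B', 'C']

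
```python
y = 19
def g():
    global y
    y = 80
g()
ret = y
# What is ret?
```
80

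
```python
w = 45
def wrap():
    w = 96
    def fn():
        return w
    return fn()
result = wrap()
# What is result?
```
96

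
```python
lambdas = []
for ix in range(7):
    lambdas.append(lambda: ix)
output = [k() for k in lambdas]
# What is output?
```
[6, 6, 6, 6, 6, 6, 6]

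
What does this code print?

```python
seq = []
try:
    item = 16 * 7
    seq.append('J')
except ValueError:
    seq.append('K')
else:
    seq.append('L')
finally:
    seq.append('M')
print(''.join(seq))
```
JLM

else runs before finally when no exception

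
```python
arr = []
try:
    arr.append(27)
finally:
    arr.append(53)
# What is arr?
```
[27, 53]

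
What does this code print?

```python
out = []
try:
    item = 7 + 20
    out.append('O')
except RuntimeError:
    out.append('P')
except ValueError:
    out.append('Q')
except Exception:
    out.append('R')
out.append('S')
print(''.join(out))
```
OS

No exception, try block completes normally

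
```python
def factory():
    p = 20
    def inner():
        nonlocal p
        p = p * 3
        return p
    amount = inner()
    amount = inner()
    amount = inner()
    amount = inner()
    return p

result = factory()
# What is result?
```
1620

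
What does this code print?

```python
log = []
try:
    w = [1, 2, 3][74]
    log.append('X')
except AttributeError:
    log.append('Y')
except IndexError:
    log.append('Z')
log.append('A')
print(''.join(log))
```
ZA

IndexError is caught by its specific handler, not AttributeError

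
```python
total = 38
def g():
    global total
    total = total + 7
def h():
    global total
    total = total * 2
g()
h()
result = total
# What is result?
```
90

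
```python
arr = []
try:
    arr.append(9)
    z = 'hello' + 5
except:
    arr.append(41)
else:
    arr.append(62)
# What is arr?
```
[9, 41]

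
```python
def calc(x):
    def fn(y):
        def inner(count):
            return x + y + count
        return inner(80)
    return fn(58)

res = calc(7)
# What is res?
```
145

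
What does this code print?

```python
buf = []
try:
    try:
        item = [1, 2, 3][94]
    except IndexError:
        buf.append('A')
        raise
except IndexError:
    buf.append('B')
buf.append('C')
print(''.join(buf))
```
ABC

raise without argument re-raises current exception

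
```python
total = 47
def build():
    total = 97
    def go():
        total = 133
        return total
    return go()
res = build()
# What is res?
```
133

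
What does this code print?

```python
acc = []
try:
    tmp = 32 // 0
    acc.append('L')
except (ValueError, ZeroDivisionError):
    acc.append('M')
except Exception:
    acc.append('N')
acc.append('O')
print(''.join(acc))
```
MO

ZeroDivisionError matches tuple containing it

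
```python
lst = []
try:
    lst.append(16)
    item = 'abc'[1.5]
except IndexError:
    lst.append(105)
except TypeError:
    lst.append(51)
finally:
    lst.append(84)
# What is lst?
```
[16, 51, 84]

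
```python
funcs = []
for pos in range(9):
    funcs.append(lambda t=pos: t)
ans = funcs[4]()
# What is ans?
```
4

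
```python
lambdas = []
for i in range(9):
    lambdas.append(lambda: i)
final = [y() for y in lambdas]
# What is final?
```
[8, 8, 8, 8, 8, 8, 8, 8, 8]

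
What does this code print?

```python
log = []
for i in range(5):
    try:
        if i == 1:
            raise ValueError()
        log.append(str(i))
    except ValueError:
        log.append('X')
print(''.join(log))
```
0X234

Exception on i=1 caught, loop continues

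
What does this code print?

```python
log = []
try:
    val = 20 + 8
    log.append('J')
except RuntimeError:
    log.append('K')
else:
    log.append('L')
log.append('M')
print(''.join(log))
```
JLM

else block runs when no exception occurs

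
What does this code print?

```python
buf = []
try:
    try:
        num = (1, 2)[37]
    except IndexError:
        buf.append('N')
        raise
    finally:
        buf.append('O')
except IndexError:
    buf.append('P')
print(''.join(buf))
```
NOP

finally runs before re-raised exception propagates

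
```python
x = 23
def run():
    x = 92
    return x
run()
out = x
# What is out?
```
23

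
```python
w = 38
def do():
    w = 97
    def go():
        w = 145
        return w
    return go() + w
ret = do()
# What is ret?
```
242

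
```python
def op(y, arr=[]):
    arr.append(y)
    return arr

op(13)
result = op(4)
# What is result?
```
[13, 4]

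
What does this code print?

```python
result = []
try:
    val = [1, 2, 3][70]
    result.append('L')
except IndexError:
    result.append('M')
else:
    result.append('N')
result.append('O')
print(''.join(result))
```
MO

else block skipped when exception is caught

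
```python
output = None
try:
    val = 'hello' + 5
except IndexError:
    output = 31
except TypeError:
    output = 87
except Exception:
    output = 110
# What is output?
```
87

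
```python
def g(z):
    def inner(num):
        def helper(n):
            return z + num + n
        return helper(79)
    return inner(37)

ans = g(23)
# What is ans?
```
139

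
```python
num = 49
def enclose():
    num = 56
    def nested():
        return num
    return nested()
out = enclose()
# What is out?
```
56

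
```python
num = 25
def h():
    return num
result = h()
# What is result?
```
25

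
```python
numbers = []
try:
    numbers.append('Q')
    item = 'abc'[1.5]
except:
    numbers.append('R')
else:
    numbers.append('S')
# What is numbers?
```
['Q', 'R']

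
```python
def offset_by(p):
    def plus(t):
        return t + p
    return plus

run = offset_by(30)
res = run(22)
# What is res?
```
52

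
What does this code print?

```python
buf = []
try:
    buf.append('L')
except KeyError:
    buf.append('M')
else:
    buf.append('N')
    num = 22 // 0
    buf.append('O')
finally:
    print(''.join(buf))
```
LN

Try succeeds, else appends 'N', ZeroDivisionError in else is uncaught, finally prints before exception propagates ('O' never appended)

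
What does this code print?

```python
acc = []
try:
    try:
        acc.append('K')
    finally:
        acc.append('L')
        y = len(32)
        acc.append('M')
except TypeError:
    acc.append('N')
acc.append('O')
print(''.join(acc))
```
KLNO

Exception in inner finally caught by outer except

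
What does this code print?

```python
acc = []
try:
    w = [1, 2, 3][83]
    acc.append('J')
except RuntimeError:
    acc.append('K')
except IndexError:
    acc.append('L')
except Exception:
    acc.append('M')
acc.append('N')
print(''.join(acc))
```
LN

IndexError matches before generic Exception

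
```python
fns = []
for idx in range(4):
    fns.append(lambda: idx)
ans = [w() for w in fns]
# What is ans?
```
[3, 3, 3, 3]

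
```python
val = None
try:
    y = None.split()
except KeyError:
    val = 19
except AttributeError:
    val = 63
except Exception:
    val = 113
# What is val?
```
63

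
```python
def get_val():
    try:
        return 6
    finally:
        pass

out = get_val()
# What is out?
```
6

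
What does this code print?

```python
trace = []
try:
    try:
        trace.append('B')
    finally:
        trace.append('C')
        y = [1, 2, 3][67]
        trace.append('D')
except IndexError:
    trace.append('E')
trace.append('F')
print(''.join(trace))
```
BCEF

Exception in inner finally caught by outer except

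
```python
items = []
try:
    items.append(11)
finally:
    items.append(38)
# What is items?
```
[11, 38]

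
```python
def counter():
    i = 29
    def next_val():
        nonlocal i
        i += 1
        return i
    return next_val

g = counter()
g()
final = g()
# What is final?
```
31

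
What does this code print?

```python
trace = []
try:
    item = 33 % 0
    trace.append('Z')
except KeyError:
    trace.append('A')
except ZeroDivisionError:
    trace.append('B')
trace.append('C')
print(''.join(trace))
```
BC

ZeroDivisionError is caught by its specific handler, not KeyError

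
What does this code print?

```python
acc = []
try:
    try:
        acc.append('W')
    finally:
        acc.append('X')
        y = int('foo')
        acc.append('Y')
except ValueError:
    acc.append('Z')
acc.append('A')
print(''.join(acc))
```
WXZA

Exception in inner finally caught by outer except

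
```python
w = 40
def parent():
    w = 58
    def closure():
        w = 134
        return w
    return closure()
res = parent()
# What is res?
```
134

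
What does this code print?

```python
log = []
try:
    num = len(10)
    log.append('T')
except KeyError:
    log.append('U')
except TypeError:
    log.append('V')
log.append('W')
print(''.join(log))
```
VW

TypeError is caught by its specific handler, not KeyError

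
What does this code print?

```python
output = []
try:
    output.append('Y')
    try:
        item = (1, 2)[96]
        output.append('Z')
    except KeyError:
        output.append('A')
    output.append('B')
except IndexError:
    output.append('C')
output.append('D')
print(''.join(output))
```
YCD

Inner handler doesn't match, propagates to outer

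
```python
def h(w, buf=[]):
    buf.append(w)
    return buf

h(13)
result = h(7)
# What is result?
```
[13, 7]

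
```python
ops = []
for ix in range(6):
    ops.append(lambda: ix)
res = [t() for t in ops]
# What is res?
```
[5, 5, 5, 5, 5, 5]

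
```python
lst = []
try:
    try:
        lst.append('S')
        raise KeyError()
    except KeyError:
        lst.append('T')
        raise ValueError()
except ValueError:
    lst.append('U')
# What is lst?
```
['S', 'T', 'U']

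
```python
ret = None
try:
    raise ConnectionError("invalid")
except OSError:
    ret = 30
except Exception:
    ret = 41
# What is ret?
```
30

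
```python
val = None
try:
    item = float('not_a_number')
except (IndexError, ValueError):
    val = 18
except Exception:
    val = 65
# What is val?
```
18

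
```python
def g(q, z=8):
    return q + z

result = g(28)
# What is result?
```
36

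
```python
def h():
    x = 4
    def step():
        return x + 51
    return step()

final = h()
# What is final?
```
55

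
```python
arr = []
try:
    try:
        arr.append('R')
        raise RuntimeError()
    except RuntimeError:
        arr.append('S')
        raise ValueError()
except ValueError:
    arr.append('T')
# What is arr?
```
['R', 'S', 'T']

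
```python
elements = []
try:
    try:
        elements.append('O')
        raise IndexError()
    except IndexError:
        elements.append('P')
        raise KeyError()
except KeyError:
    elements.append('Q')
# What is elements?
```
['O', 'P', 'Q']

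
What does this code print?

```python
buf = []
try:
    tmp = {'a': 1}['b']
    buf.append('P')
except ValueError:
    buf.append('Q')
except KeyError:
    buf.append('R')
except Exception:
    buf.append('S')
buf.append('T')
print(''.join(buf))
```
RT

KeyError matches before generic Exception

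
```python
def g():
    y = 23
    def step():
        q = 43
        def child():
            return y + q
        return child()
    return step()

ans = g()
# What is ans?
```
66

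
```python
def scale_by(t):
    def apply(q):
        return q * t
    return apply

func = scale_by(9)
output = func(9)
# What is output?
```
81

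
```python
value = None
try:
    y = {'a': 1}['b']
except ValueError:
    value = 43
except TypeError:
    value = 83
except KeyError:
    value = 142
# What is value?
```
142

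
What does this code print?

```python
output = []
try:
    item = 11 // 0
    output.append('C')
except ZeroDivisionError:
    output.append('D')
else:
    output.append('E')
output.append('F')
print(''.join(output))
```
DF

else block skipped when exception is caught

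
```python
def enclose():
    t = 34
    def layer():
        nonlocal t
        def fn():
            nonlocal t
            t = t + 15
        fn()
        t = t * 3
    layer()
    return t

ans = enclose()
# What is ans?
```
147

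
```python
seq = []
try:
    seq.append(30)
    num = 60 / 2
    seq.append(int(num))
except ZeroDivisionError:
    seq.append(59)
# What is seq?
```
[30, 30]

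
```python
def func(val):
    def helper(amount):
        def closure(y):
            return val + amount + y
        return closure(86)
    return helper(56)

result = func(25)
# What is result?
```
167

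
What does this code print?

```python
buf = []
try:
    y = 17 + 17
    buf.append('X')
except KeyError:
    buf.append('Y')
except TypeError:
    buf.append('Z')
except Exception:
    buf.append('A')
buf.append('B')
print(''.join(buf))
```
XB

No exception, try block completes normally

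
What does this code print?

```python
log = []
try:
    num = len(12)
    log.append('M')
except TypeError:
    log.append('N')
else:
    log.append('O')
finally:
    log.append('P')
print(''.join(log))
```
NP

Exception: except runs, else skipped, finally runs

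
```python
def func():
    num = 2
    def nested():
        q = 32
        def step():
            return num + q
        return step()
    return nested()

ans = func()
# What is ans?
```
34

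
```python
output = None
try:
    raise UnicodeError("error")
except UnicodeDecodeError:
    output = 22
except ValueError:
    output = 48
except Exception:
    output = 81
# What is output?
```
48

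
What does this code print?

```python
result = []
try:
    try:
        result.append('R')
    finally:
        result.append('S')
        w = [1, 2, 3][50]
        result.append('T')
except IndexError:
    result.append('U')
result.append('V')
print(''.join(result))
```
RSUV

Exception in inner finally caught by outer except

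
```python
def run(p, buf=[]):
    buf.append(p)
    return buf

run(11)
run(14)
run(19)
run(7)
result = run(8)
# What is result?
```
[11, 14, 19, 7, 8]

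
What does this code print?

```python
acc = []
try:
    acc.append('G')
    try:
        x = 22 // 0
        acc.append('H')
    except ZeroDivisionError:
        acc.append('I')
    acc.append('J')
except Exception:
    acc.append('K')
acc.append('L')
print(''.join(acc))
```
GIJL

Inner exception caught by inner handler, outer continues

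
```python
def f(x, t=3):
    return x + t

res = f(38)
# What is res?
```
41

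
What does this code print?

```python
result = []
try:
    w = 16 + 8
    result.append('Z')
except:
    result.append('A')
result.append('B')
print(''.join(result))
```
ZB

No exception, try block completes normally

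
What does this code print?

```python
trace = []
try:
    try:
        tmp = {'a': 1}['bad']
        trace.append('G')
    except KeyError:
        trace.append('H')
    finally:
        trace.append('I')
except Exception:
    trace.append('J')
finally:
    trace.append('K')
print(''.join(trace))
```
HIK

Both finally blocks run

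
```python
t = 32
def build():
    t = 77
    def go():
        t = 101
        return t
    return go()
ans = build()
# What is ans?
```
101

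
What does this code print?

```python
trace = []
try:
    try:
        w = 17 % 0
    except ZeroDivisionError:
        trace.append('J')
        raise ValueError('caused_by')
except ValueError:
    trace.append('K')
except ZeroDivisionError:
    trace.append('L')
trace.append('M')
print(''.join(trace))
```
JKM

ValueError raised and caught, original ZeroDivisionError not re-raised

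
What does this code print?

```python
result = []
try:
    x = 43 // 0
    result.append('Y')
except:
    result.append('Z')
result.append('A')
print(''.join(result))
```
ZA

Exception raised in try, caught by bare except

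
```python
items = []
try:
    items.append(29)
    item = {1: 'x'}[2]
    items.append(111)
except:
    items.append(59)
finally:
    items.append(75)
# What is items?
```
[29, 59, 75]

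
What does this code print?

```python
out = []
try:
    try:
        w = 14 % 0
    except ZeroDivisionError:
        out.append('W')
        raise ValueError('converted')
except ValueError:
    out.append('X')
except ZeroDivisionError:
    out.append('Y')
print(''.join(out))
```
WX

New ValueError raised, caught by outer ValueError handler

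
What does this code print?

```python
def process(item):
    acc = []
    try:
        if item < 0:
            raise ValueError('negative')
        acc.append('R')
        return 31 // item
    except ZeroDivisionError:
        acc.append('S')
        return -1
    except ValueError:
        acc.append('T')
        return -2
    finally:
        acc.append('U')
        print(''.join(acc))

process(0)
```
RSU

item=0 causes ZeroDivisionError, caught, finally prints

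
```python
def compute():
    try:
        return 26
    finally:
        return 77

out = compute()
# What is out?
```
77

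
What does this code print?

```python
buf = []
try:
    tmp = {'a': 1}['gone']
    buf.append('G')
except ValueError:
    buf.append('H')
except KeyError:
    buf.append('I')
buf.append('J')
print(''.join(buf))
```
IJ

KeyError is caught by its specific handler, not ValueError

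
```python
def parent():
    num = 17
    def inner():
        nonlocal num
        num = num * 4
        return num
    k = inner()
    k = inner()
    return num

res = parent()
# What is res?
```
272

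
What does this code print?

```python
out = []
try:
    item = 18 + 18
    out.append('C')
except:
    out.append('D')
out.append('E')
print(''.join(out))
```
CE

No exception, try block completes normally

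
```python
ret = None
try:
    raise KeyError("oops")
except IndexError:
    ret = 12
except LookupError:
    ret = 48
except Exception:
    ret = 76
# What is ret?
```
48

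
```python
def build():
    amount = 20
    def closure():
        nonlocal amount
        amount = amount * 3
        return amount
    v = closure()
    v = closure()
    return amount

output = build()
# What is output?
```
180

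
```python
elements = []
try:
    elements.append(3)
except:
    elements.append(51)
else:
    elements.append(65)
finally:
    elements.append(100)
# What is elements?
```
[3, 65, 100]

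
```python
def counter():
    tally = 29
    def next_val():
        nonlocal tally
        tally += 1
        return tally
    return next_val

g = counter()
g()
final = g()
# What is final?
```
31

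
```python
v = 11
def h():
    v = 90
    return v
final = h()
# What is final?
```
90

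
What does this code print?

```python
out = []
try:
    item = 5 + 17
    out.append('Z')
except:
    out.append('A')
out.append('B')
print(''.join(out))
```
ZB

No exception, try block completes normally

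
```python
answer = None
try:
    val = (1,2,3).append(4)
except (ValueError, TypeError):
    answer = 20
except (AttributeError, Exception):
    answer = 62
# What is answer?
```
62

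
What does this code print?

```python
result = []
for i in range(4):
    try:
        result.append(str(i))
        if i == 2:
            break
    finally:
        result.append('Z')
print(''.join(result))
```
0Z1Z2Z

finally runs even when breaking out of loop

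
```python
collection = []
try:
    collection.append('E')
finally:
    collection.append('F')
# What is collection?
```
['E', 'F']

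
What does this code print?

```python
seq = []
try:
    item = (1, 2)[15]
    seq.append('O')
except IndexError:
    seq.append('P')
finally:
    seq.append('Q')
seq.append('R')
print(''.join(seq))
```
PQR

finally always runs, even after exception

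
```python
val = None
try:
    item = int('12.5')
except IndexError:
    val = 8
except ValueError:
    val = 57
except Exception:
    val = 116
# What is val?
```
57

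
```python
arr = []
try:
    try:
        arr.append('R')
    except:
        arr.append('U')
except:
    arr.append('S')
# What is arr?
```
['R']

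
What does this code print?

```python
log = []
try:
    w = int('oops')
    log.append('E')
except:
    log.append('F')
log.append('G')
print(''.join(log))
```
FG

Exception raised in try, caught by bare except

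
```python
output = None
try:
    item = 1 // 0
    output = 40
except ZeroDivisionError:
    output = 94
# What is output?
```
94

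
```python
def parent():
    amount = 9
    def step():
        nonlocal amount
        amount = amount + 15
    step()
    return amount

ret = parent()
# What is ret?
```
24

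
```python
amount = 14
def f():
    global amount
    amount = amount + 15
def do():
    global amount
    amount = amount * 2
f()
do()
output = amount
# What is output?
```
58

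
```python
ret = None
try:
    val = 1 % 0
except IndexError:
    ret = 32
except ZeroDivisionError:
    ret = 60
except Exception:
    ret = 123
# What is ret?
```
60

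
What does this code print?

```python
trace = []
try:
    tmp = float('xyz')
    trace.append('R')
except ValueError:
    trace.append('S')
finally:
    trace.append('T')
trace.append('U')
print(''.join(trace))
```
STU

finally always runs, even after exception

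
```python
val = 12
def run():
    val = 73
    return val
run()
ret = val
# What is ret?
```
12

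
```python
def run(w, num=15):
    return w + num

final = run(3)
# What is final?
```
18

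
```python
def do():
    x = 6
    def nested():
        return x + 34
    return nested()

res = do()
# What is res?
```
40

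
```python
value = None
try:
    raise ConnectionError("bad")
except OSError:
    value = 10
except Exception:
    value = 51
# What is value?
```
10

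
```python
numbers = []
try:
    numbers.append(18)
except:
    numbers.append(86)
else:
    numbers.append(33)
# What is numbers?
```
[18, 33]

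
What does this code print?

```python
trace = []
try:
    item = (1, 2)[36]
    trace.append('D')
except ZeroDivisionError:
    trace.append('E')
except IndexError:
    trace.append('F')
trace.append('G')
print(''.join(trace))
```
FG

IndexError is caught by its specific handler, not ZeroDivisionError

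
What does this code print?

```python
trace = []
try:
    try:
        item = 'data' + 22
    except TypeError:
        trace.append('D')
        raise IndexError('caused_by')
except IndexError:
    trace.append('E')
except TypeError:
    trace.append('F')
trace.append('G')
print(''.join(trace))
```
DEG

IndexError raised and caught, original TypeError not re-raised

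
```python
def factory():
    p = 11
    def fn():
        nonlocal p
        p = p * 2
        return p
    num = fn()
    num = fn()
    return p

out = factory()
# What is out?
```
44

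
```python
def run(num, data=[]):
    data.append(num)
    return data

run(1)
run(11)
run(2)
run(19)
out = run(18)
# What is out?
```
[1, 11, 2, 19, 18]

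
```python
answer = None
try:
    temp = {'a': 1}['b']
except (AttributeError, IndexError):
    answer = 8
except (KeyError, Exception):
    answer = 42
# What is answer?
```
42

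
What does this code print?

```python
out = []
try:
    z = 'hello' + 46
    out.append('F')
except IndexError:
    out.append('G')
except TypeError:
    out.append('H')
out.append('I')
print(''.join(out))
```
HI

TypeError is caught by its specific handler, not IndexError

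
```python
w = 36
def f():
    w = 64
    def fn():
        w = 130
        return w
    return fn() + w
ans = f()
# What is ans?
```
194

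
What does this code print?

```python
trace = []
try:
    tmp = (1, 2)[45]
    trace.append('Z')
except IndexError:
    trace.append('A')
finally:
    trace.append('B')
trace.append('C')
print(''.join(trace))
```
ABC

finally always runs, even after exception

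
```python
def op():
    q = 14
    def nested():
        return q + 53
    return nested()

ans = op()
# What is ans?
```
67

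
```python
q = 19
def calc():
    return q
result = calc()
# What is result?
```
19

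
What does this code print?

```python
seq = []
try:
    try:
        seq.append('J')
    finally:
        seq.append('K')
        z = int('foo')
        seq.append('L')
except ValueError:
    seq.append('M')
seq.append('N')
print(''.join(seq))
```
JKMN

Exception in inner finally caught by outer except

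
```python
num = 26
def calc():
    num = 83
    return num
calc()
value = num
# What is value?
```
26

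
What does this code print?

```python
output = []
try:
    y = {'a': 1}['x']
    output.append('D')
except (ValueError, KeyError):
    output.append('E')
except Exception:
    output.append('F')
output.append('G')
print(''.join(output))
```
EG

KeyError matches tuple containing it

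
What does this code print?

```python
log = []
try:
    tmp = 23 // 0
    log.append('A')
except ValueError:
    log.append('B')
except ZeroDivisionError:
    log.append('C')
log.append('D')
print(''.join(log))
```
CD

ZeroDivisionError is caught by its specific handler, not ValueError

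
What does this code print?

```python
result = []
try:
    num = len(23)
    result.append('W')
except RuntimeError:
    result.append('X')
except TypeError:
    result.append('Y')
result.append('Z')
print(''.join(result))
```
YZ

TypeError is caught by its specific handler, not RuntimeError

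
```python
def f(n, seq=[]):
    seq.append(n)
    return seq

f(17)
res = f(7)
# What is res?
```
[17, 7]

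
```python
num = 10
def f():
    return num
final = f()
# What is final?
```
10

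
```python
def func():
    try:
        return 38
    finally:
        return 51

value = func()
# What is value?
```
51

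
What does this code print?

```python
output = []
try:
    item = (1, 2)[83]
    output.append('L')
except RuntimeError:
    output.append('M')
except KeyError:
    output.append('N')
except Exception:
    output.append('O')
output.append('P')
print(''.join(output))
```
OP

IndexError not specifically caught, falls to Exception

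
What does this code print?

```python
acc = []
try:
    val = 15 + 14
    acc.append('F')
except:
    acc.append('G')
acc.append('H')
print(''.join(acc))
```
FH

No exception, try block completes normally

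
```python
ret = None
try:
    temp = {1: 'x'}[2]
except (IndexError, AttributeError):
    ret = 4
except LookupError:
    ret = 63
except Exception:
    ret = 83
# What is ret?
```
63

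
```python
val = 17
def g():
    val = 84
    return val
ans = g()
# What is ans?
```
84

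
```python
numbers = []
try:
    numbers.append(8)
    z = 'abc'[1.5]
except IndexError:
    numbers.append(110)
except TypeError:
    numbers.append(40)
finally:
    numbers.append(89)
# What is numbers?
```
[8, 40, 89]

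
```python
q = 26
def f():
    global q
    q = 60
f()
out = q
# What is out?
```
60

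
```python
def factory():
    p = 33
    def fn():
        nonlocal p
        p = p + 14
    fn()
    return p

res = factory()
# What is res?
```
47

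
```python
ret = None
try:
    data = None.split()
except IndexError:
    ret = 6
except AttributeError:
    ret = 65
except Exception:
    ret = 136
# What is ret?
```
65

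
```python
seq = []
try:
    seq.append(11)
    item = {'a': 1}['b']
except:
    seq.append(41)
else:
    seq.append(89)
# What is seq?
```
[11, 41]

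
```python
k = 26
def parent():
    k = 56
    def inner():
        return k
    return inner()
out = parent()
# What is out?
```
56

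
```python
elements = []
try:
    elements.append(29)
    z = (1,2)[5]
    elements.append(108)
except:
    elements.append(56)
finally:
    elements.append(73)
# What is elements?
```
[29, 56, 73]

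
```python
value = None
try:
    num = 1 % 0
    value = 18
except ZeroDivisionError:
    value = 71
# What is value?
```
71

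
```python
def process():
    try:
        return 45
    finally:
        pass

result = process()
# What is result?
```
45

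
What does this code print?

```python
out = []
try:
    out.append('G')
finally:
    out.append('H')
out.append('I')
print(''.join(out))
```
GHI

try/finally without except, no exception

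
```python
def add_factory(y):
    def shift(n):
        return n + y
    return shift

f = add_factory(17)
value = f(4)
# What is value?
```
21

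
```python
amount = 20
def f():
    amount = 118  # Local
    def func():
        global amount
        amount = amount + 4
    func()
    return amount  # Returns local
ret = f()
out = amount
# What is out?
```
24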